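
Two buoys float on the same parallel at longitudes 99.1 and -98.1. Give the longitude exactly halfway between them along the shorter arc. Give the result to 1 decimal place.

-179.5°

Signed shortest Δλ from +99.1° to -98.1° is +162.8°.
Midpoint longitude = +99.1° + (+162.8°)/2 = +99.1° + 81.4° = +180.5°.
Normalise into (−180°, 180°]: -179.5°.
(The naïve average (+99.1 + -98.1)/2 = 0.5° is on the wrong side of the globe.)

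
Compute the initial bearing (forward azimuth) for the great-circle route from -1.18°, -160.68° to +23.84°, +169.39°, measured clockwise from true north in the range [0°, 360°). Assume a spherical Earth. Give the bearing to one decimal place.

Δλ = 169.39 − -160.68 = 330.07°; wrapped into (−180°, 180°]: -29.93°.
θ = atan2( sin Δλ · cos φ₂ , cos φ₁ · sin φ₂ − sin φ₁ · cos φ₂ · cos Δλ )
  = atan2(-0.45637, 0.42042) = -47.348° → normalised to [0°, 360°): 312.652°.

312.7°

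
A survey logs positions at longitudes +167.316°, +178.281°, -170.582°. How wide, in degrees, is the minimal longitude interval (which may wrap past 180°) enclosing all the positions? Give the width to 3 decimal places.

Sort the longitudes: -170.582°, +167.316°, +178.281°.
Eastward gaps between consecutive values (wrapping around): 337.898°, 10.965°, 11.137°.
Largest gap = 337.898° ⇒ minimal covering band is its complement: 360° − 337.898° = 22.102°.
Band runs from +167.316° eastward to -170.582°, crossing the antimeridian.

22.102°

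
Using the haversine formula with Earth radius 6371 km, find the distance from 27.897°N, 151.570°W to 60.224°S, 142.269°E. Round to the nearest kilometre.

Δλ = 142.269 − -151.570 = 293.839°; wrapped into (−180°, 180°]: -66.161°.
Δφ = -60.224 − 27.897 = -88.121°.
a = sin²(Δφ/2) + cos φ₁ · cos φ₂ · sin²(Δλ/2) = 0.614361.
c = 2·atan2(√a, √(1−a)) = 1.80156 rad → d = 6371·c ≈ 11477.74 km.

11478 km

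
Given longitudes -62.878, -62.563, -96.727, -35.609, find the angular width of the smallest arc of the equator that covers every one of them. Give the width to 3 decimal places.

Sort the longitudes: -96.727°, -62.878°, -62.563°, -35.609°.
Eastward gaps between consecutive values (wrapping around): 33.849°, 0.315°, 26.954°, 298.882°.
Largest gap = 298.882° ⇒ minimal covering band is its complement: 360° − 298.882° = 61.118°.
Band runs from -96.727° eastward to -35.609°.

61.118°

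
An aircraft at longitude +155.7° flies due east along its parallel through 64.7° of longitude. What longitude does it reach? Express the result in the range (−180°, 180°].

-139.6°

Start at +155.7°; shift +64.7° → +220.4°.
+220.4° lies outside (−180°, 180°]; subtract 360° → -139.6°.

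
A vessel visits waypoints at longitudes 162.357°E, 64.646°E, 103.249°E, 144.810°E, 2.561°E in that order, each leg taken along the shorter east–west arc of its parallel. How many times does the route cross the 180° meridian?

Leg 1: +162.357° → +64.646°, shortest Δλ = -97.711° (west) — does not cross 180°.
Leg 2: +64.646° → +103.249°, shortest Δλ = 38.603° (east) — does not cross 180°.
Leg 3: +103.249° → +144.810°, shortest Δλ = 41.561° (east) — does not cross 180°.
Leg 4: +144.810° → +2.561°, shortest Δλ = -142.249° (west) — does not cross 180°.
Total crossings: 0.

0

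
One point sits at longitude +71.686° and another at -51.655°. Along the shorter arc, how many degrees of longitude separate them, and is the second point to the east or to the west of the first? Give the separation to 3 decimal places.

123.341° west

Raw difference: -51.655 − 71.686 = -123.341°.
Normalise into (−180°, 180°]: -123.341° stays -123.341°.
Negative ⇒ the second point lies to the west; separation 123.341°.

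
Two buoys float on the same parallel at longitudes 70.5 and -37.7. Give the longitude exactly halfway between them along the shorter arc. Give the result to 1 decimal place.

+16.4°

Signed shortest Δλ from +70.5° to -37.7° is -108.2°.
Midpoint longitude = +70.5° + (-108.2°)/2 = +70.5° − 54.1° = +16.4°.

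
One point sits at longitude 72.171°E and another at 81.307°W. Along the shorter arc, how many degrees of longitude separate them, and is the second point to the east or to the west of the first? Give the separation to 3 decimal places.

153.478° west

Raw difference: -81.307 − 72.171 = -153.478°.
Normalise into (−180°, 180°]: -153.478° stays -153.478°.
Negative ⇒ the second point lies to the west; separation 153.478°.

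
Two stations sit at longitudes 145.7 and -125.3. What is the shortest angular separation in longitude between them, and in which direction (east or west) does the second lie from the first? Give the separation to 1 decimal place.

Raw difference: -125.3 − 145.7 = -271.0°.
Normalise into (−180°, 180°]: -271.0° + 360° = 89.0°.
Positive ⇒ the second point lies to the east; separation 89.0°.

89.0° east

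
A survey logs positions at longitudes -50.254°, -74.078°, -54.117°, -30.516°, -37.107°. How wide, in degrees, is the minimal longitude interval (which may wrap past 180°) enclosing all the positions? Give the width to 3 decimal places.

Sort the longitudes: -74.078°, -54.117°, -50.254°, -37.107°, -30.516°.
Eastward gaps between consecutive values (wrapping around): 19.961°, 3.863°, 13.147°, 6.591°, 316.438°.
Largest gap = 316.438° ⇒ minimal covering band is its complement: 360° − 316.438° = 43.562°.
Band runs from -74.078° eastward to -30.516°.

43.562°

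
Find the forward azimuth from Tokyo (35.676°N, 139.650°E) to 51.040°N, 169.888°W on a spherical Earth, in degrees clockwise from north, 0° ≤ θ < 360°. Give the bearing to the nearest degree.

Δλ = -169.888 − 139.650 = -309.538°; wrapped into (−180°, 180°]: 50.462°.
θ = atan2( sin Δλ · cos φ₂ , cos φ₁ · sin φ₂ − sin φ₁ · cos φ₂ · cos Δλ )
  = atan2(0.48491, 0.39821) = 50.607° → normalised to [0°, 360°): 50.607°.

51°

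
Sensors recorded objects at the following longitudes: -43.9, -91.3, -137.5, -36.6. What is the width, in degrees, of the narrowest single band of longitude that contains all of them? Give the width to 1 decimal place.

100.9°

Sort the longitudes: -137.5°, -91.3°, -43.9°, -36.6°.
Eastward gaps between consecutive values (wrapping around): 46.2°, 47.4°, 7.3°, 259.1°.
Largest gap = 259.1° ⇒ minimal covering band is its complement: 360° − 259.1° = 100.9°.
Band runs from -137.5° eastward to -36.6°.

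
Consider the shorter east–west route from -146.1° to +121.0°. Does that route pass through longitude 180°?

Naïve |121.0 − -146.1| = 267.1° > 180°, so the shorter arc goes the other way round — across 180°.
Signed shortest Δλ = ((121.0 − -146.1 + 180) mod 360) − 180 = -92.9°.
Going west by 92.9° from -146.1° passes through 180° before reaching +121.0°.

Yes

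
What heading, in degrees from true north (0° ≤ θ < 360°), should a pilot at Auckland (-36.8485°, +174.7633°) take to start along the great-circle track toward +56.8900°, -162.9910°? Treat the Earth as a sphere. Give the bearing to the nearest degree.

Δλ = -162.9910 − 174.7633 = -337.7543°; wrapped into (−180°, 180°]: 22.2457°.
θ = atan2( sin Δλ · cos φ₂ , cos φ₁ · sin φ₂ − sin φ₁ · cos φ₂ · cos Δλ )
  = atan2(0.20680, 0.97349) = 11.993° → normalised to [0°, 360°): 11.993°.

12°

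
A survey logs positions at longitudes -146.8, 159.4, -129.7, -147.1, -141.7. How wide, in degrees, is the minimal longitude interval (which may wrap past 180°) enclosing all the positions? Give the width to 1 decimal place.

70.9°

Sort the longitudes: -147.1°, -146.8°, -141.7°, -129.7°, +159.4°.
Eastward gaps between consecutive values (wrapping around): 0.3°, 5.1°, 12.0°, 289.1°, 53.5°.
Largest gap = 289.1° ⇒ minimal covering band is its complement: 360° − 289.1° = 70.9°.
Band runs from +159.4° eastward to -129.7°, crossing the antimeridian.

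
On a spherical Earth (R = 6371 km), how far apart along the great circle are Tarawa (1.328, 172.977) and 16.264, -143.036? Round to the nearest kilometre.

Δλ = -143.036 − 172.977 = -316.013°; wrapped into (−180°, 180°]: 43.987°.
Δφ = 16.264 − 1.328 = 14.936°.
a = sin²(Δφ/2) + cos φ₁ · cos φ₂ · sin²(Δλ/2) = 0.151495.
c = 2·atan2(√a, √(1−a)) = 0.79958 rad → d = 6371·c ≈ 5094.11 km.

5094 km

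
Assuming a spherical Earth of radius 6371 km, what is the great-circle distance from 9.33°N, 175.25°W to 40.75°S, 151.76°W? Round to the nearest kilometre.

6067 km

Δλ = -151.76 − -175.25 = 23.49°.
Δφ = -40.75 − 9.33 = -50.08°.
a = sin²(Δφ/2) + cos φ₁ · cos φ₂ · sin²(Δλ/2) = 0.210116.
c = 2·atan2(√a, √(1−a)) = 0.95235 rad → d = 6371·c ≈ 6067.44 km.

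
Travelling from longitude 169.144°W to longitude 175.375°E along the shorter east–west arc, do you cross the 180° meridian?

Naïve |175.375 − -169.144| = 344.519° > 180°, so the shorter arc goes the other way round — across 180°.
Signed shortest Δλ = ((175.375 − -169.144 + 180) mod 360) − 180 = -15.481°.
Going west by 15.481° from -169.144° passes through 180° before reaching +175.375°.

Yes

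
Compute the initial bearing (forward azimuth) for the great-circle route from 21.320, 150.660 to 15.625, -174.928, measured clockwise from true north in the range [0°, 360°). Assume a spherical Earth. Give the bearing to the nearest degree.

94°

Δλ = -174.928 − 150.660 = -325.588°; wrapped into (−180°, 180°]: 34.412°.
θ = atan2( sin Δλ · cos φ₂ , cos φ₁ · sin φ₂ − sin φ₁ · cos φ₂ · cos Δλ )
  = atan2(0.54426, -0.03796) = 93.989° → normalised to [0°, 360°): 93.989°.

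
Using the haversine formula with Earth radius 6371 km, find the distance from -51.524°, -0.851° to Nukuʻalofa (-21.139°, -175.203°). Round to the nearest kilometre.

Δλ = -175.203 − -0.851 = -174.352°.
Δφ = -21.139 − -51.524 = 30.385°.
a = sin²(Δφ/2) + cos φ₁ · cos φ₂ · sin²(Δλ/2) = 0.647587.
c = 2·atan2(√a, √(1−a)) = 1.87043 rad → d = 6371·c ≈ 11916.54 km.

11917 km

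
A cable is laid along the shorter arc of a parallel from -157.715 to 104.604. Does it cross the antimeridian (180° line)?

Yes

Naïve |104.604 − -157.715| = 262.319° > 180°, so the shorter arc goes the other way round — across 180°.
Signed shortest Δλ = ((104.604 − -157.715 + 180) mod 360) − 180 = -97.681°.
Going west by 97.681° from -157.715° passes through 180° before reaching +104.604°.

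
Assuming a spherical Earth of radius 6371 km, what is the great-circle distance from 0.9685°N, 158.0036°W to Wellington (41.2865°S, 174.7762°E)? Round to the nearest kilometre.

5441 km

Δλ = 174.7762 − -158.0036 = 332.7798°; wrapped into (−180°, 180°]: -27.2202°.
Δφ = -41.2865 − 0.9685 = -42.2550°.
a = sin²(Δφ/2) + cos φ₁ · cos φ₂ · sin²(Δλ/2) = 0.171522.
c = 2·atan2(√a, √(1−a)) = 0.85402 rad → d = 6371·c ≈ 5440.98 km.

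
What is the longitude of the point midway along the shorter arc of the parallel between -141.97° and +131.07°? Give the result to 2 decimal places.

Signed shortest Δλ from -141.97° to +131.07° is -86.96°.
Midpoint longitude = -141.97° + (-86.96°)/2 = -141.97° − 43.48° = -185.45°.
Normalise into (−180°, 180°]: +174.55°.
(The naïve average (-141.97 + +131.07)/2 = -5.45° is on the wrong side of the globe.)

+174.55°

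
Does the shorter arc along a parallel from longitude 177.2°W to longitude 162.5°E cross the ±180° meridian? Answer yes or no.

Naïve |162.5 − -177.2| = 339.7° > 180°, so the shorter arc goes the other way round — across 180°.
Signed shortest Δλ = ((162.5 − -177.2 + 180) mod 360) − 180 = -20.3°.
Going west by 20.3° from -177.2° passes through 180° before reaching +162.5°.

Yes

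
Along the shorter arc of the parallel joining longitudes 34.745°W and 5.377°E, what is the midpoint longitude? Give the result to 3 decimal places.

14.684°W

Signed shortest Δλ from -34.745° to +5.377° is +40.122°.
Midpoint longitude = -34.745° + (+40.122°)/2 = -34.745° + 20.061° = -14.684°.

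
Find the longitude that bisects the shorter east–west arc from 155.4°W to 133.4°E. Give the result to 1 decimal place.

Signed shortest Δλ from -155.4° to +133.4° is -71.2°.
Midpoint longitude = -155.4° + (-71.2°)/2 = -155.4° − 35.6° = -191.0°.
Normalise into (−180°, 180°]: +169.0°.
(The naïve average (-155.4 + +133.4)/2 = -11.0° is on the wrong side of the globe.)

169.0°E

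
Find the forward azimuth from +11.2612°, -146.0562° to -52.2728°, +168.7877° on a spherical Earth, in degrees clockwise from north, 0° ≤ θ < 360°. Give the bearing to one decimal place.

206.8°

Δλ = 168.7877 − -146.0562 = 314.8439°; wrapped into (−180°, 180°]: -45.1561°.
θ = atan2( sin Δλ · cos φ₂ , cos φ₁ · sin φ₂ − sin φ₁ · cos φ₂ · cos Δλ )
  = atan2(-0.43386, -0.85997) = -153.229° → normalised to [0°, 360°): 206.771°.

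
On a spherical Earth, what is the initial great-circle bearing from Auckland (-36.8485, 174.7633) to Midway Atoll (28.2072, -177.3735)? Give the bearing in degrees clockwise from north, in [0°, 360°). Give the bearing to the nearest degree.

Δλ = -177.3735 − 174.7633 = -352.1368°; wrapped into (−180°, 180°]: 7.8632°.
θ = atan2( sin Δλ · cos φ₂ , cos φ₁ · sin φ₂ − sin φ₁ · cos φ₂ · cos Δλ )
  = atan2(0.12056, 0.90175) = 7.615° → normalised to [0°, 360°): 7.615°.

8°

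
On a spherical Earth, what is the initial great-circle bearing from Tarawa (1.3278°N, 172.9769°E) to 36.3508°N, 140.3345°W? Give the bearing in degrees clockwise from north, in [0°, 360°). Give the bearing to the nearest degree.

Δλ = -140.3345 − 172.9769 = -313.3114°; wrapped into (−180°, 180°]: 46.6886°.
θ = atan2( sin Δλ · cos φ₂ , cos φ₁ · sin φ₂ − sin φ₁ · cos φ₂ · cos Δλ )
  = atan2(0.58604, 0.57977) = 45.308° → normalised to [0°, 360°): 45.308°.

45°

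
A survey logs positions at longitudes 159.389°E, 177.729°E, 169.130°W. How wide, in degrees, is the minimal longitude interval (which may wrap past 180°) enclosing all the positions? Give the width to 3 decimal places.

31.481°

Sort the longitudes: -169.130°, +159.389°, +177.729°.
Eastward gaps between consecutive values (wrapping around): 328.519°, 18.340°, 13.141°.
Largest gap = 328.519° ⇒ minimal covering band is its complement: 360° − 328.519° = 31.481°.
Band runs from +159.389° eastward to -169.130°, crossing the antimeridian.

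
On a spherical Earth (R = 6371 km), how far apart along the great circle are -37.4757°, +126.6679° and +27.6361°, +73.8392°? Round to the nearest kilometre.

9096 km

Δλ = 73.8392 − 126.6679 = -52.8287°.
Δφ = 27.6361 − -37.4757 = 65.1118°.
a = sin²(Δφ/2) + cos φ₁ · cos φ₂ · sin²(Δλ/2) = 0.428713.
c = 2·atan2(√a, √(1−a)) = 1.42773 rad → d = 6371·c ≈ 9096.10 km.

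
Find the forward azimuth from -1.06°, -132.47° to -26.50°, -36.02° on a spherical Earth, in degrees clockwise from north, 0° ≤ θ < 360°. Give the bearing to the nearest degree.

Δλ = -36.02 − -132.47 = 96.45°.
θ = atan2( sin Δλ · cos φ₂ , cos φ₁ · sin φ₂ − sin φ₁ · cos φ₂ · cos Δλ )
  = atan2(0.88927, -0.44798) = 116.737° → normalised to [0°, 360°): 116.737°.

117°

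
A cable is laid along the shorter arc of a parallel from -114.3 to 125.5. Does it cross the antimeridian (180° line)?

Naïve |125.5 − -114.3| = 239.8° > 180°, so the shorter arc goes the other way round — across 180°.
Signed shortest Δλ = ((125.5 − -114.3 + 180) mod 360) − 180 = -120.2°.
Going west by 120.2° from -114.3° passes through 180° before reaching +125.5°.

Yes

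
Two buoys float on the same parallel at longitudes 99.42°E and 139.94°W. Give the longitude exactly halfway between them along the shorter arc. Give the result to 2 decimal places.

Signed shortest Δλ from +99.42° to -139.94° is +120.64°.
Midpoint longitude = +99.42° + (+120.64°)/2 = +99.42° + 60.32° = +159.74°.
(The naïve average (+99.42 + -139.94)/2 = -20.26° is on the wrong side of the globe.)

159.74°E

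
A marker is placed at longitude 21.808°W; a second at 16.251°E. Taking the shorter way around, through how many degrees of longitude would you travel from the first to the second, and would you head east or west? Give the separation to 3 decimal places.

38.059° east

Raw difference: 16.251 − -21.808 = 38.059°.
Normalise into (−180°, 180°]: 38.059° stays 38.059°.
Positive ⇒ the second point lies to the east; separation 38.059°.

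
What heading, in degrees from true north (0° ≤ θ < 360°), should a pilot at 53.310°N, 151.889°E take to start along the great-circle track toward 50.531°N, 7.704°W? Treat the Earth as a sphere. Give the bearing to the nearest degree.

Δλ = -7.704 − 151.889 = -159.593°.
θ = atan2( sin Δλ · cos φ₂ , cos φ₁ · sin φ₂ − sin φ₁ · cos φ₂ · cos Δλ )
  = atan2(-0.22165, 0.93897) = -13.282° → normalised to [0°, 360°): 346.718°.

347°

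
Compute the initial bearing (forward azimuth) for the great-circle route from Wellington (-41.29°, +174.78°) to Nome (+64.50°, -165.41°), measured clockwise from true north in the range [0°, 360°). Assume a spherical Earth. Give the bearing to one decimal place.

8.8°

Δλ = -165.41 − 174.78 = -340.19°; wrapped into (−180°, 180°]: 19.81°.
θ = atan2( sin Δλ · cos φ₂ , cos φ₁ · sin φ₂ − sin φ₁ · cos φ₂ · cos Δλ )
  = atan2(0.14590, 0.94545) = 8.773° → normalised to [0°, 360°): 8.773°.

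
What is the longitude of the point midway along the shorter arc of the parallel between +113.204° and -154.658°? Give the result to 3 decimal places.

+159.273°

Signed shortest Δλ from +113.204° to -154.658° is +92.138°.
Midpoint longitude = +113.204° + (+92.138°)/2 = +113.204° + 46.069° = +159.273°.
(The naïve average (+113.204 + -154.658)/2 = -20.727° is on the wrong side of the globe.)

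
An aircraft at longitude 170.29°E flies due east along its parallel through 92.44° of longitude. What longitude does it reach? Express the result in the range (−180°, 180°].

Start at +170.29°; shift +92.44° → +262.73°.
+262.73° lies outside (−180°, 180°]; subtract 360° → -97.27°.

97.27°W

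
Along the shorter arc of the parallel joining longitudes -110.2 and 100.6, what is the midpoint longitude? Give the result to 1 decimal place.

+175.2°

Signed shortest Δλ from -110.2° to +100.6° is -149.2°.
Midpoint longitude = -110.2° + (-149.2°)/2 = -110.2° − 74.6° = -184.8°.
Normalise into (−180°, 180°]: +175.2°.
(The naïve average (-110.2 + +100.6)/2 = -4.8° is on the wrong side of the globe.)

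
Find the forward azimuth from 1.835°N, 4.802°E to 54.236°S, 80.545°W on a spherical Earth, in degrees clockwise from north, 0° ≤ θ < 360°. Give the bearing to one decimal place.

Δλ = -80.545 − 4.802 = -85.347°.
θ = atan2( sin Δλ · cos φ₂ , cos φ₁ · sin φ₂ − sin φ₁ · cos φ₂ · cos Δλ )
  = atan2(-0.58252, -0.81253) = -144.362° → normalised to [0°, 360°): 215.638°.

215.6°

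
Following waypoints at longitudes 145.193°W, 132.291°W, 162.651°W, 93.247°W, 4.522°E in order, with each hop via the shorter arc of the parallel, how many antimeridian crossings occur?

0

Leg 1: -145.193° → -132.291°, shortest Δλ = 12.902° (east) — does not cross 180°.
Leg 2: -132.291° → -162.651°, shortest Δλ = -30.36° (west) — does not cross 180°.
Leg 3: -162.651° → -93.247°, shortest Δλ = 69.404° (east) — does not cross 180°.
Leg 4: -93.247° → +4.522°, shortest Δλ = 97.769° (east) — does not cross 180°.
Total crossings: 0.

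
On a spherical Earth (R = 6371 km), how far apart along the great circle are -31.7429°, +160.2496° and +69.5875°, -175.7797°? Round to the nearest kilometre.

11434 km

Δλ = -175.7797 − 160.2496 = -336.0293°; wrapped into (−180°, 180°]: 23.9707°.
Δφ = 69.5875 − -31.7429 = 101.3304°.
a = sin²(Δφ/2) + cos φ₁ · cos φ₂ · sin²(Δλ/2) = 0.611024.
c = 2·atan2(√a, √(1−a)) = 1.79471 rad → d = 6371·c ≈ 11434.10 km.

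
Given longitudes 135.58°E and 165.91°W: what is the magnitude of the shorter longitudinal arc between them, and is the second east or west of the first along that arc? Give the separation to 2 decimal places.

58.51° east

Raw difference: -165.91 − 135.58 = -301.49°.
Normalise into (−180°, 180°]: -301.49° + 360° = 58.51°.
Positive ⇒ the second point lies to the east; separation 58.51°.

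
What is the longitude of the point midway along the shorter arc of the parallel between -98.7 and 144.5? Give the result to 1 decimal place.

-157.1°

Signed shortest Δλ from -98.7° to +144.5° is -116.8°.
Midpoint longitude = -98.7° + (-116.8°)/2 = -98.7° − 58.4° = -157.1°.
(The naïve average (-98.7 + +144.5)/2 = 22.9° is on the wrong side of the globe.)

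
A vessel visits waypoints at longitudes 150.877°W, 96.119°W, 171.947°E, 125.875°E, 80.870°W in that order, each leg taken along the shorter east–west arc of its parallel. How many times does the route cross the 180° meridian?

Leg 1: -150.877° → -96.119°, shortest Δλ = 54.758° (east) — does not cross 180°.
Leg 2: -96.119° → +171.947°, shortest Δλ = -91.934° (west) — crosses 180°.
Leg 3: +171.947° → +125.875°, shortest Δλ = -46.072° (west) — does not cross 180°.
Leg 4: +125.875° → -80.870°, shortest Δλ = 153.255° (east) — crosses 180°.
Total crossings: 2.

2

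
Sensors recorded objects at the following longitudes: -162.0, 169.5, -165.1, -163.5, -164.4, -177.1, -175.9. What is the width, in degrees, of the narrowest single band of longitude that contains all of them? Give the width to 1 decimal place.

Sort the longitudes: -177.1°, -175.9°, -165.1°, -164.4°, -163.5°, -162.0°, +169.5°.
Eastward gaps between consecutive values (wrapping around): 1.2°, 10.8°, 0.7°, 0.9°, 1.5°, 331.5°, 13.4°.
Largest gap = 331.5° ⇒ minimal covering band is its complement: 360° − 331.5° = 28.5°.
Band runs from +169.5° eastward to -162.0°, crossing the antimeridian.

28.5°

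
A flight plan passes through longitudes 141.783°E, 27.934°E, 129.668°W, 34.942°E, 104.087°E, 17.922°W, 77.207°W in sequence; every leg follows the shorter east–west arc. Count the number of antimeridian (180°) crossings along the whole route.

Leg 1: +141.783° → +27.934°, shortest Δλ = -113.849° (west) — does not cross 180°.
Leg 2: +27.934° → -129.668°, shortest Δλ = -157.602° (west) — does not cross 180°.
Leg 3: -129.668° → +34.942°, shortest Δλ = 164.61° (east) — does not cross 180°.
Leg 4: +34.942° → +104.087°, shortest Δλ = 69.145° (east) — does not cross 180°.
Leg 5: +104.087° → -17.922°, shortest Δλ = -122.009° (west) — does not cross 180°.
Leg 6: -17.922° → -77.207°, shortest Δλ = -59.285° (west) — does not cross 180°.
Total crossings: 0.

0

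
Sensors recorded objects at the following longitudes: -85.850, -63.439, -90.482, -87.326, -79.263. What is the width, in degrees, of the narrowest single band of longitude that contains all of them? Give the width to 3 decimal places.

27.043°

Sort the longitudes: -90.482°, -87.326°, -85.850°, -79.263°, -63.439°.
Eastward gaps between consecutive values (wrapping around): 3.156°, 1.476°, 6.587°, 15.824°, 332.957°.
Largest gap = 332.957° ⇒ minimal covering band is its complement: 360° − 332.957° = 27.043°.
Band runs from -90.482° eastward to -63.439°.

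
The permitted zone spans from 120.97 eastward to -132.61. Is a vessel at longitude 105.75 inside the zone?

No

Band width going east from +120.97° to -132.61°: ((-132.61 − 120.97) mod 360) = 106.42°.
Offset of +105.75° east of the west edge: ((105.75 − 120.97) mod 360) = 344.78°.
344.78° > 106.42° ⇒ outside.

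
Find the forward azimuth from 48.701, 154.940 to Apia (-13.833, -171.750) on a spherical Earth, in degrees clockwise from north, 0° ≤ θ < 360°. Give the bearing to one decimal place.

145.2°

Δλ = -171.750 − 154.940 = -326.690°; wrapped into (−180°, 180°]: 33.310°.
θ = atan2( sin Δλ · cos φ₂ , cos φ₁ · sin φ₂ − sin φ₁ · cos φ₂ · cos Δλ )
  = atan2(0.53324, -0.76744) = 145.207° → normalised to [0°, 360°): 145.207°.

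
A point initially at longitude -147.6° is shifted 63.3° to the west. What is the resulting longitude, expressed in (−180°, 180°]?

+149.1°

Start at -147.6°; shift −63.3° → -210.9°.
-210.9° lies outside (−180°, 180°]; add 360° → +149.1°.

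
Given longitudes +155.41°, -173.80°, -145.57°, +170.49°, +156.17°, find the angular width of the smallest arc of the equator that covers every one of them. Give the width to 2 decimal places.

59.02°

Sort the longitudes: -173.80°, -145.57°, +155.41°, +156.17°, +170.49°.
Eastward gaps between consecutive values (wrapping around): 28.23°, 300.98°, 0.76°, 14.32°, 15.71°.
Largest gap = 300.98° ⇒ minimal covering band is its complement: 360° − 300.98° = 59.02°.
Band runs from +155.41° eastward to -145.57°, crossing the antimeridian.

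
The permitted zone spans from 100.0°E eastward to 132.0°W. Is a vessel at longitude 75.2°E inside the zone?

Band width going east from +100.0° to -132.0°: ((-132.0 − 100.0) mod 360) = 128.0°.
Offset of +75.2° east of the west edge: ((75.2 − 100.0) mod 360) = 335.2°.
335.2° > 128.0° ⇒ outside.

No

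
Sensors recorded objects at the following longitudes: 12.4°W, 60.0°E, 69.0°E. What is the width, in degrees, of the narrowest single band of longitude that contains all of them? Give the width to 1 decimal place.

Sort the longitudes: -12.4°, +60.0°, +69.0°.
Eastward gaps between consecutive values (wrapping around): 72.4°, 9.0°, 278.6°.
Largest gap = 278.6° ⇒ minimal covering band is its complement: 360° − 278.6° = 81.4°.
Band runs from -12.4° eastward to +69.0°.

81.4°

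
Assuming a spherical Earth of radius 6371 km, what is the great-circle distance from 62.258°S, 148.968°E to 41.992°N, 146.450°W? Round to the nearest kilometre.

Δλ = -146.450 − 148.968 = -295.418°; wrapped into (−180°, 180°]: 64.582°.
Δφ = 41.992 − -62.258 = 104.250°.
a = sin²(Δφ/2) + cos φ₁ · cos φ₂ · sin²(Δλ/2) = 0.721813.
c = 2·atan2(√a, √(1−a)) = 2.03044 rad → d = 6371·c ≈ 12935.92 km.

12936 km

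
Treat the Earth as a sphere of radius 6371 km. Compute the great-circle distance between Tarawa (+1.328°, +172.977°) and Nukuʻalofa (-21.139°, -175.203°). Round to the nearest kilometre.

2810 km

Δλ = -175.203 − 172.977 = -348.180°; wrapped into (−180°, 180°]: 11.820°.
Δφ = -21.139 − 1.328 = -22.467°.
a = sin²(Δφ/2) + cos φ₁ · cos φ₂ · sin²(Δλ/2) = 0.047836.
c = 2·atan2(√a, √(1−a)) = 0.44099 rad → d = 6371·c ≈ 2809.57 km.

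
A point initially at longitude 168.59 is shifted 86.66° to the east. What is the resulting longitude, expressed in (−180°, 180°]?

-104.75°

Start at +168.59°; shift +86.66° → +255.25°.
+255.25° lies outside (−180°, 180°]; subtract 360° → -104.75°.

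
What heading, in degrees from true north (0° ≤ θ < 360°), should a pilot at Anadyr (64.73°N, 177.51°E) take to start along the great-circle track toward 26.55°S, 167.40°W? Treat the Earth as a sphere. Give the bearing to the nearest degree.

167°

Δλ = -167.40 − 177.51 = -344.91°; wrapped into (−180°, 180°]: 15.09°.
θ = atan2( sin Δλ · cos φ₂ , cos φ₁ · sin φ₂ − sin φ₁ · cos φ₂ · cos Δλ )
  = atan2(0.23288, -0.97186) = 166.525° → normalised to [0°, 360°): 166.525°.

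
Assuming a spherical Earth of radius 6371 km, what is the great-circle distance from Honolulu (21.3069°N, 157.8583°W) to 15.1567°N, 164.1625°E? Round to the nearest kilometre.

4059 km

Δλ = 164.1625 − -157.8583 = 322.0208°; wrapped into (−180°, 180°]: -37.9792°.
Δφ = 15.1567 − 21.3069 = -6.1502°.
a = sin²(Δφ/2) + cos φ₁ · cos φ₂ · sin²(Δλ/2) = 0.098092.
c = 2·atan2(√a, √(1−a)) = 0.63711 rad → d = 6371·c ≈ 4059.05 km.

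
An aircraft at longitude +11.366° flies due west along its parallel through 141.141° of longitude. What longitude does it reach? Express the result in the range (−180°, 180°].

Start at +11.366°; shift −141.141° → -129.775°.
-129.775° already lies in (−180°, 180°].

-129.775°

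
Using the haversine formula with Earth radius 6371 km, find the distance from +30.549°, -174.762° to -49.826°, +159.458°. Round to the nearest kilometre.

9293 km

Δλ = 159.458 − -174.762 = 334.220°; wrapped into (−180°, 180°]: -25.780°.
Δφ = -49.826 − 30.549 = -80.375°.
a = sin²(Δφ/2) + cos φ₁ · cos φ₂ · sin²(Δλ/2) = 0.444048.
c = 2·atan2(√a, √(1−a)) = 1.45866 rad → d = 6371·c ≈ 9293.11 km.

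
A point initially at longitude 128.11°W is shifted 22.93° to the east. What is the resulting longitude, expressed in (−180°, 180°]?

Start at -128.11°; shift +22.93° → -105.18°.
-105.18° already lies in (−180°, 180°].

105.18°W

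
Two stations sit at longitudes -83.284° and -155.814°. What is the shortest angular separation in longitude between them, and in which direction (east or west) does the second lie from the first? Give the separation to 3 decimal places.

Raw difference: -155.814 − -83.284 = -72.53°.
Normalise into (−180°, 180°]: -72.53° stays -72.53°.
Negative ⇒ the second point lies to the west; separation 72.530°.

72.530° west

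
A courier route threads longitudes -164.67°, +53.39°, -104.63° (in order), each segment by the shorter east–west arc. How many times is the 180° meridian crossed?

1

Leg 1: -164.67° → +53.39°, shortest Δλ = -141.94° (west) — crosses 180°.
Leg 2: +53.39° → -104.63°, shortest Δλ = -158.02° (west) — does not cross 180°.
Total crossings: 1.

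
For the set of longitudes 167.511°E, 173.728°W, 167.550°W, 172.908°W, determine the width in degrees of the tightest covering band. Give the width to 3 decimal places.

Sort the longitudes: -173.728°, -172.908°, -167.550°, +167.511°.
Eastward gaps between consecutive values (wrapping around): 0.820°, 5.358°, 335.061°, 18.761°.
Largest gap = 335.061° ⇒ minimal covering band is its complement: 360° − 335.061° = 24.939°.
Band runs from +167.511° eastward to -167.550°, crossing the antimeridian.

24.939°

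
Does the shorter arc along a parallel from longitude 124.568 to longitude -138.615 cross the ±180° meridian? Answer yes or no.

Yes

Naïve |-138.615 − 124.568| = 263.183° > 180°, so the shorter arc goes the other way round — across 180°.
Signed shortest Δλ = ((-138.615 − 124.568 + 180) mod 360) − 180 = 96.817°.
Going east by 96.817° from +124.568° passes through 180° before reaching -138.615°.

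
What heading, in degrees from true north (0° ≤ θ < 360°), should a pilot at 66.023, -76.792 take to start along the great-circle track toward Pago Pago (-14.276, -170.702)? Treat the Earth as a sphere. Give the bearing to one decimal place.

Δλ = -170.702 − -76.792 = -93.910°.
θ = atan2( sin Δλ · cos φ₂ , cos φ₁ · sin φ₂ − sin φ₁ · cos φ₂ · cos Δλ )
  = atan2(-0.96686, -0.03983) = -92.359° → normalised to [0°, 360°): 267.641°.

267.6°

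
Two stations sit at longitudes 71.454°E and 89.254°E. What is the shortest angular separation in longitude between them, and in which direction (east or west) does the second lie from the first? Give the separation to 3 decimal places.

17.800° east

Raw difference: 89.254 − 71.454 = 17.8°.
Normalise into (−180°, 180°]: 17.8° stays 17.8°.
Positive ⇒ the second point lies to the east; separation 17.800°.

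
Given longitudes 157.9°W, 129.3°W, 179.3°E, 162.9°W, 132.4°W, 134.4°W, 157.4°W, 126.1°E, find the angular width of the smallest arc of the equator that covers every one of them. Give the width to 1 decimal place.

104.6°

Sort the longitudes: -162.9°, -157.9°, -157.4°, -134.4°, -132.4°, -129.3°, +126.1°, +179.3°.
Eastward gaps between consecutive values (wrapping around): 5.0°, 0.5°, 23.0°, 2.0°, 3.1°, 255.4°, 53.2°, 17.8°.
Largest gap = 255.4° ⇒ minimal covering band is its complement: 360° − 255.4° = 104.6°.
Band runs from +126.1° eastward to -129.3°, crossing the antimeridian.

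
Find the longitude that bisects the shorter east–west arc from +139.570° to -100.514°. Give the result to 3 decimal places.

Signed shortest Δλ from +139.570° to -100.514° is +119.916°.
Midpoint longitude = +139.570° + (+119.916°)/2 = +139.570° + 59.958° = +199.528°.
Normalise into (−180°, 180°]: -160.472°.
(The naïve average (+139.570 + -100.514)/2 = 19.528° is on the wrong side of the globe.)

-160.472°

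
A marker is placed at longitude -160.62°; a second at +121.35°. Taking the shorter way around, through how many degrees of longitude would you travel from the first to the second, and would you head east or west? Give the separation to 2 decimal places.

78.03° west

Raw difference: 121.35 − -160.62 = 281.97°.
Normalise into (−180°, 180°]: 281.97° − 360° = -78.03°.
Negative ⇒ the second point lies to the west; separation 78.03°.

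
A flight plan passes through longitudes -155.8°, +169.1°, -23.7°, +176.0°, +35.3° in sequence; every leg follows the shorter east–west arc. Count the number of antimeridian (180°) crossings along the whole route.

3

Leg 1: -155.8° → +169.1°, shortest Δλ = -35.1° (west) — crosses 180°.
Leg 2: +169.1° → -23.7°, shortest Δλ = 167.2° (east) — crosses 180°.
Leg 3: -23.7° → +176.0°, shortest Δλ = -160.3° (west) — crosses 180°.
Leg 4: +176.0° → +35.3°, shortest Δλ = -140.7° (west) — does not cross 180°.
Total crossings: 3.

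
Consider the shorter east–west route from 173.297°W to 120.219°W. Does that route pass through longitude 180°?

No

Signed shortest Δλ = ((-120.219 − -173.297 + 180) mod 360) − 180 = 53.078°.
Going east by 53.078° from -173.297° reaches -120.219° without touching 180°.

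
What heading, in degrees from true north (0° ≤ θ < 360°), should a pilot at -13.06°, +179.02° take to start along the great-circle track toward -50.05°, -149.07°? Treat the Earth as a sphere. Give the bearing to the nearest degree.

151°

Δλ = -149.07 − 179.02 = -328.09°; wrapped into (−180°, 180°]: 31.91°.
θ = atan2( sin Δλ · cos φ₂ , cos φ₁ · sin φ₂ − sin φ₁ · cos φ₂ · cos Δλ )
  = atan2(0.33942, -0.62360) = 151.441° → normalised to [0°, 360°): 151.441°.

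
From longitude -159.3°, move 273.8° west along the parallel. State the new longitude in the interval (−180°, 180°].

-73.1°

Start at -159.3°; shift −273.8° → -433.1°.
-433.1° lies outside (−180°, 180°]; add 360° → -73.1°.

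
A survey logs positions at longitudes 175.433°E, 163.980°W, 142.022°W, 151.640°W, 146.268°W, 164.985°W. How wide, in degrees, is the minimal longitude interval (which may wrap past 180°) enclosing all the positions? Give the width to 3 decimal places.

42.545°

Sort the longitudes: -164.985°, -163.980°, -151.640°, -146.268°, -142.022°, +175.433°.
Eastward gaps between consecutive values (wrapping around): 1.005°, 12.340°, 5.372°, 4.246°, 317.455°, 19.582°.
Largest gap = 317.455° ⇒ minimal covering band is its complement: 360° − 317.455° = 42.545°.
Band runs from +175.433° eastward to -142.022°, crossing the antimeridian.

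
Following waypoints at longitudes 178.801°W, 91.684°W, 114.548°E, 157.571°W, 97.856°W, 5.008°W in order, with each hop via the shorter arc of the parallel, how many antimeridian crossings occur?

2

Leg 1: -178.801° → -91.684°, shortest Δλ = 87.117° (east) — does not cross 180°.
Leg 2: -91.684° → +114.548°, shortest Δλ = -153.768° (west) — crosses 180°.
Leg 3: +114.548° → -157.571°, shortest Δλ = 87.881° (east) — crosses 180°.
Leg 4: -157.571° → -97.856°, shortest Δλ = 59.715° (east) — does not cross 180°.
Leg 5: -97.856° → -5.008°, shortest Δλ = 92.848° (east) — does not cross 180°.
Total crossings: 2.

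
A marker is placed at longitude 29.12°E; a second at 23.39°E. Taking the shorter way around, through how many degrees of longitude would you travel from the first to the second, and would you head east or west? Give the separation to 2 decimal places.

Raw difference: 23.39 − 29.12 = -5.73°.
Normalise into (−180°, 180°]: -5.73° stays -5.73°.
Negative ⇒ the second point lies to the west; separation 5.73°.

5.73° west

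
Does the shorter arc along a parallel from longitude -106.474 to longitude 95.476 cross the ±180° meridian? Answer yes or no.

Yes

Naïve |95.476 − -106.474| = 201.95° > 180°, so the shorter arc goes the other way round — across 180°.
Signed shortest Δλ = ((95.476 − -106.474 + 180) mod 360) − 180 = -158.05°.
Going west by 158.05° from -106.474° passes through 180° before reaching +95.476°.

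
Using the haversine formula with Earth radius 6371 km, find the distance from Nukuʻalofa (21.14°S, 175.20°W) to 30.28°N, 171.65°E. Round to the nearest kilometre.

5888 km

Δλ = 171.65 − -175.20 = 346.85°; wrapped into (−180°, 180°]: -13.15°.
Δφ = 30.28 − -21.14 = 51.42°.
a = sin²(Δφ/2) + cos φ₁ · cos φ₂ · sin²(Δλ/2) = 0.198757.
c = 2·atan2(√a, √(1−a)) = 0.92418 rad → d = 6371·c ≈ 5887.98 km.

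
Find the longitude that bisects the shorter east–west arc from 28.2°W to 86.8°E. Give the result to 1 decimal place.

Signed shortest Δλ from -28.2° to +86.8° is +115.0°.
Midpoint longitude = -28.2° + (+115.0°)/2 = -28.2° + 57.5° = +29.3°.

29.3°E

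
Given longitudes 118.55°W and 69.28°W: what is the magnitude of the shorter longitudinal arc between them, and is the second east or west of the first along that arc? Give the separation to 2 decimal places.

Raw difference: -69.28 − -118.55 = 49.27°.
Normalise into (−180°, 180°]: 49.27° stays 49.27°.
Positive ⇒ the second point lies to the east; separation 49.27°.

49.27° east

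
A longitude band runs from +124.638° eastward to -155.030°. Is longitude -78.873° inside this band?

No

Band width going east from +124.638° to -155.030°: ((-155.030 − 124.638) mod 360) = 80.332°.
Offset of -78.873° east of the west edge: ((-78.873 − 124.638) mod 360) = 156.489°.
156.489° > 80.332° ⇒ outside.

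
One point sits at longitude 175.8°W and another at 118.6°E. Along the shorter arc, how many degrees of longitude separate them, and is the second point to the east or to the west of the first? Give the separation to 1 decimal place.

Raw difference: 118.6 − -175.8 = 294.4°.
Normalise into (−180°, 180°]: 294.4° − 360° = -65.6°.
Negative ⇒ the second point lies to the west; separation 65.6°.

65.6° west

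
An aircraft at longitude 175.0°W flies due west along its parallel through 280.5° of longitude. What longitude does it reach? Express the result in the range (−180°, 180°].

Start at -175.0°; shift −280.5° → -455.5°.
-455.5° lies outside (−180°, 180°]; add 360° → -95.5°.

95.5°W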